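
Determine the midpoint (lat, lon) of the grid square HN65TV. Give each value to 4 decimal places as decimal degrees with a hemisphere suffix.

Field H=7, N=13: +7·20° lon, +13·10° lat → SW at lon -40°, lat 40°.
Square 6, 5: +6·2° lon, +5·1° lat → SW at lon -28°, lat 45°.
Subsquare t=19, v=21: +19·0.0833333° lon, +21·0.0416667° lat → SW at lon -26.4167°, lat 45.875°.
Cell spans 0.0833333° lon × 0.0416667° lat. Centre is SW corner plus half of each.
latitude 45.8958° N, longitude 26.3750° W.

45.8958° N, 26.3750° W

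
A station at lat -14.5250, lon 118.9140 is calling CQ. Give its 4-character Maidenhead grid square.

Add 180° to longitude and 90° to latitude: 298.91, 75.47.
Field: 298.91/20 → 14 → O, 75.47/10 → 7 → H; chars OH.
Square: 18.91/2 → 9, 5.47/1 → 5; chars 95.

OH95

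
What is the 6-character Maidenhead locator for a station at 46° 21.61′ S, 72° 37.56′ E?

Offset from 180°W / 90°S: lon 252.6260°, lat 43.6398°.
Field: lon ⌊252.6260/20⌋ = 12 → M; lat ⌊43.6398/10⌋ = 4 → E.
Square: lon ⌊12.6260/2⌋ = 6; lat ⌊3.6398/1⌋ = 3.
Subsquare: lon ⌊0.6260/0.0833333⌋ = 7 → h; lat ⌊0.6398/0.0416667⌋ = 15 → p.

ME63hp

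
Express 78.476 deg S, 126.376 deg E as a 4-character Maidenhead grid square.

PB31

Offset from 180°W / 90°S: lon 306.38°, lat 11.52°.
Field: lon ⌊306.38/20⌋ = 15 → P; lat ⌊11.52/10⌋ = 1 → B.
Square: lon ⌊6.38/2⌋ = 3; lat ⌊1.52/1⌋ = 1.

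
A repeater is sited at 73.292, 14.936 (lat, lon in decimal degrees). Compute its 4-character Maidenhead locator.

JQ73

Offset from 180°W / 90°S: lon 194.94°, lat 163.29°.
Field: lon ⌊194.94/20⌋ = 9 → J; lat ⌊163.29/10⌋ = 16 → Q.
Square: lon ⌊14.94/2⌋ = 7; lat ⌊3.29/1⌋ = 3.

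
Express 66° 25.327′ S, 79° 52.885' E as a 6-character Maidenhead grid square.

Offset from 180°W / 90°S: lon 259.8814°, lat 23.5779°.
Field: 259.8814/20 → 12 → M, 23.5779/10 → 2 → C; chars MC.
Square: 19.8814/2 → 9, 3.5779/1 → 3; chars 93.
Subsquare: 1.8814/0.0833333 → 22 → w, 0.5779/0.0416667 → 13 → n; chars wn.

MC93wn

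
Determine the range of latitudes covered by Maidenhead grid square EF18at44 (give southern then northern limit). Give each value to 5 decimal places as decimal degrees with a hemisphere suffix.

31.19167° S, 31.18750° S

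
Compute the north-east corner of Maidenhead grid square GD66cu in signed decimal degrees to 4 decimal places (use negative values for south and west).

Field G=6, D=3: +6·20° lon, +3·10° lat → SW at lon -60°, lat -60°.
Square 6, 6: +6·2° lon, +6·1° lat → SW at lon -48°, lat -54°.
Subsquare c=2, u=20: +2·0.0833333° lon, +20·0.0416667° lat → SW at lon -47.8333°, lat -53.1667°.
Cell spans 0.0833333° lon × 0.0416667° lat. NE corner is SW corner plus one full cell.
latitude -53.1250, longitude -47.7500.

-53.1250, -47.7500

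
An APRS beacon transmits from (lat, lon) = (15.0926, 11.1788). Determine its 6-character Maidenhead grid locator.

JK55oc

Shift to the Maidenhead origin (180°W, 90°S): lon 191.1788, lat 105.0926.
Field (20°×10°, letters A–R): lon ⌊191.1788/20⌋ = 9 → J; lat ⌊105.0926/10⌋ = 10 → K.
Square (2°×1°, digits 0–9): lon ⌊11.1788/2⌋ = 5; lat ⌊5.0926/1⌋ = 5.
Subsquare (5′×2.5′, letters a–x): lon ⌊1.1788/0.0833333⌋ = 14 → o; lat ⌊0.0926/0.0416667⌋ = 2 → c.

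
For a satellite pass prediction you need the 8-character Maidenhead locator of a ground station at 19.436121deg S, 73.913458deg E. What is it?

Shift to the Maidenhead origin (180°W, 90°S): lon 253.91346, lat 70.56388.
Field: 253.91346/20 → 12 → M, 70.56388/10 → 7 → H; chars MH.
Square: 13.91346/2 → 6, 0.56388/1 → 0; chars 60.
Subsquare: 1.91346/0.0833333 → 22 → w, 0.56388/0.0416667 → 13 → n; chars wn.
Extended square: 0.08012/0.00833333 → 9, 0.02221/0.00416667 → 5; chars 95.

MH60wn95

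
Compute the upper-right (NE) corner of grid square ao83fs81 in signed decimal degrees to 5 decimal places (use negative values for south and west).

53.75833, -163.50833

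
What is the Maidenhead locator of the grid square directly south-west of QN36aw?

Longitude subsquare a = 0; −1 → -1, wraps to 23 = x, carry into square.
Longitude square 3; −1 → 2.
Latitude subsquare w = 22; −1 → 21 = v.

QN26xv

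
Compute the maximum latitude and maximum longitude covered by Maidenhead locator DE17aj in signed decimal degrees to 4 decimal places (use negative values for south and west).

Field D=3, E=4: +3·20° lon, +4·10° lat → SW at lon -120°, lat -50°.
Square 1, 7: +1·2° lon, +7·1° lat → SW at lon -118°, lat -43°.
Subsquare a=0, j=9: +0·0.0833333° lon, +9·0.0416667° lat → SW at lon -118°, lat -42.625°.
Cell spans 0.0833333° lon × 0.0416667° lat. NE corner is SW corner plus one full cell.
latitude -42.5833, longitude -117.9167.

-42.5833, -117.9167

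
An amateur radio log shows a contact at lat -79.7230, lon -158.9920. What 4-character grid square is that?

Shift to the Maidenhead origin (180°W, 90°S): lon 21.01, lat 10.28.
Field: 21.01/20 → 1 → B, 10.28/10 → 1 → B; chars BB.
Square: 1.01/2 → 0, 0.28/1 → 0; chars 00.

BB00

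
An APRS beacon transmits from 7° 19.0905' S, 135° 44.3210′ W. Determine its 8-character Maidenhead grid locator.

CI22dq13

Add 180° to longitude and 90° to latitude: 44.26132, 82.68183.
Field (20°×10°, letters A–R): lon ⌊44.26132/20⌋ = 2 → C; lat ⌊82.68183/10⌋ = 8 → I.
Square (2°×1°, digits 0–9): lon ⌊4.26132/2⌋ = 2; lat ⌊2.68183/1⌋ = 2.
Subsquare (5′×2.5′, letters a–x): lon ⌊0.26132/0.0833333⌋ = 3 → d; lat ⌊0.68183/0.0416667⌋ = 16 → q.
Extended square (30″×15″, digits 0–9): lon ⌊0.01132/0.00833333⌋ = 1; lat ⌊0.01516/0.00416667⌋ = 3.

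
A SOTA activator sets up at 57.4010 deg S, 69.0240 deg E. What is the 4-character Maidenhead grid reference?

MD42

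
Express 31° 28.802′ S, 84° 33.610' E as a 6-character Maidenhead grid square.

NF28gm

Shift to the Maidenhead origin (180°W, 90°S): lon 264.5602, lat 58.5200.
Field: 264.5602/20 → 13 → N, 58.5200/10 → 5 → F; chars NF.
Square: 4.5602/2 → 2, 8.5200/1 → 8; chars 28.
Subsquare: 0.5602/0.0833333 → 6 → g, 0.5200/0.0416667 → 12 → m; chars gm.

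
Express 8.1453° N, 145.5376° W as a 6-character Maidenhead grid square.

BJ78fd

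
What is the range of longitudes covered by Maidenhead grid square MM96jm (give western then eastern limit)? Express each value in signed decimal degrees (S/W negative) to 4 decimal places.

Field M=12, M=12: +12·20° lon, +12·10° lat → SW at lon 60°, lat 30°.
Square 9, 6: +9·2° lon, +6·1° lat → SW at lon 78°, lat 36°.
Subsquare j=9, m=12: +9·0.0833333° lon, +12·0.0416667° lat → SW at lon 78.75°, lat 36.5°.
Cell spans 0.0833333° lon × 0.0416667° lat.
west 78.7500, east 78.8333.

78.7500, 78.8333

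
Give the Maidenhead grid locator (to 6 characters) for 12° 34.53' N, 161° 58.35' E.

RK02xn

Shift to the Maidenhead origin (180°W, 90°S): lon 341.9725, lat 102.5755.
Field: lon ⌊341.9725/20⌋ = 17 → R; lat ⌊102.5755/10⌋ = 10 → K.
Square: lon ⌊1.9725/2⌋ = 0; lat ⌊2.5755/1⌋ = 2.
Subsquare: lon ⌊1.9725/0.0833333⌋ = 23 → x; lat ⌊0.5755/0.0416667⌋ = 13 → n.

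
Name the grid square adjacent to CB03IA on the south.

CB02ix

Latitude subsquare a = 0; −1 → -1, wraps to 23 = x, carry into square.
Latitude square 3; −1 → 2.
The longitude characters are unchanged.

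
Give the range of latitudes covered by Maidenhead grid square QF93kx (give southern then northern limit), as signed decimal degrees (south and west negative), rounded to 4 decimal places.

Field Q=16, F=5: +16·20° lon, +5·10° lat → SW at lon 140°, lat -40°.
Square 9, 3: +9·2° lon, +3·1° lat → SW at lon 158°, lat -37°.
Subsquare k=10, x=23: +10·0.0833333° lon, +23·0.0416667° lat → SW at lon 158.833°, lat -36.0417°.
Cell spans 0.0833333° lon × 0.0416667° lat.
south -36.0417, north -36.0000.

-36.0417, -36.0000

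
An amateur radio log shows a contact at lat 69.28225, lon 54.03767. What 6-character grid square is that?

LP79ag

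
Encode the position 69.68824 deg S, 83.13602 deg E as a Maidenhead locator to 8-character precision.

NC10nh64

Shift to the Maidenhead origin (180°W, 90°S): lon 263.13602, lat 20.31176.
Field (20°×10°, letters A–R): lon ⌊263.13602/20⌋ = 13 → N; lat ⌊20.31176/10⌋ = 2 → C.
Square (2°×1°, digits 0–9): lon ⌊3.13602/2⌋ = 1; lat ⌊0.31176/1⌋ = 0.
Subsquare (5′×2.5′, letters a–x): lon ⌊1.13602/0.0833333⌋ = 13 → n; lat ⌊0.31176/0.0416667⌋ = 7 → h.
Extended square (30″×15″, digits 0–9): lon ⌊0.05269/0.00833333⌋ = 6; lat ⌊0.02009/0.00416667⌋ = 4.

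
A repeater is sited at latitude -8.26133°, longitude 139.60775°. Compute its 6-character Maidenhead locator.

PI91tr

Add 180° to longitude and 90° to latitude: 319.6078, 81.7387.
Field: lon ⌊319.6078/20⌋ = 15 → P; lat ⌊81.7387/10⌋ = 8 → I.
Square: lon ⌊19.6078/2⌋ = 9; lat ⌊1.7387/1⌋ = 1.
Subsquare: lon ⌊1.6078/0.0833333⌋ = 19 → t; lat ⌊0.7387/0.0416667⌋ = 17 → r.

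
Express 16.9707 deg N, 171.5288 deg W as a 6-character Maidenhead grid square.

AK46fx

Offset from 180°W / 90°S: lon 8.4712°, lat 106.9707°.
Field: lon ⌊8.4712/20⌋ = 0 → A; lat ⌊106.9707/10⌋ = 10 → K.
Square: lon ⌊8.4712/2⌋ = 4; lat ⌊6.9707/1⌋ = 6.
Subsquare: lon ⌊0.4712/0.0833333⌋ = 5 → f; lat ⌊0.9707/0.0416667⌋ = 23 → x.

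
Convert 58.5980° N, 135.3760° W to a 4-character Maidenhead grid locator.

Add 180° to longitude and 90° to latitude: 44.62, 148.60.
Field: 44.62/20 → 2 → C, 148.60/10 → 14 → O; chars CO.
Square: 4.62/2 → 2, 8.60/1 → 8; chars 28.

CO28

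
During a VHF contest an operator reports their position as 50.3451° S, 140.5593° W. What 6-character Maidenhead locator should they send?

BD99rp

Shift to the Maidenhead origin (180°W, 90°S): lon 39.4407, lat 39.6549.
Field: 39.4407/20 → 1 → B, 39.6549/10 → 3 → D; chars BD.
Square: 19.4407/2 → 9, 9.6549/1 → 9; chars 99.
Subsquare: 1.4407/0.0833333 → 17 → r, 0.6549/0.0416667 → 15 → p; chars rp.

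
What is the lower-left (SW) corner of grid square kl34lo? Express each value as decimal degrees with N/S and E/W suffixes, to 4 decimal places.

24.5833° N, 26.9167° E

Field K=10, L=11: +10·20° lon, +11·10° lat → SW at lon 20°, lat 20°.
Square 3, 4: +3·2° lon, +4·1° lat → SW at lon 26°, lat 24°.
Subsquare l=11, o=14: +11·0.0833333° lon, +14·0.0416667° lat → SW at lon 26.9167°, lat 24.5833°.
latitude 24.5833° N, longitude 26.9167° E.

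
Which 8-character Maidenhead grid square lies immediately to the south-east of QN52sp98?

QN52tp07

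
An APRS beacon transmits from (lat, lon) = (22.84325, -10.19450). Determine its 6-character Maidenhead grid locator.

IL42vu

Shift to the Maidenhead origin (180°W, 90°S): lon 169.8055, lat 112.8432.
Field: 169.8055/20 → 8 → I, 112.8432/10 → 11 → L; chars IL.
Square: 9.8055/2 → 4, 2.8432/1 → 2; chars 42.
Subsquare: 1.8055/0.0833333 → 21 → v, 0.8432/0.0416667 → 20 → u; chars vu.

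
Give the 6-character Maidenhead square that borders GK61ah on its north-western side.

GK51xi

Longitude subsquare a = 0; −1 → -1, wraps to 23 = x, carry into square.
Longitude square 6; −1 → 5.
Latitude subsquare h = 7; +1 → 8 = i.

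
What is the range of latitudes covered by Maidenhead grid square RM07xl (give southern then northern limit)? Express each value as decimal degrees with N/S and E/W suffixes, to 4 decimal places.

37.4583° N, 37.5000° N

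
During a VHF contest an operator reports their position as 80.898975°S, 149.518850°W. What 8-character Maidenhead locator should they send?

BA59fc74

Shift to the Maidenhead origin (180°W, 90°S): lon 30.48115, lat 9.10103.
Field: lon ⌊30.48115/20⌋ = 1 → B; lat ⌊9.10103/10⌋ = 0 → A.
Square: lon ⌊10.48115/2⌋ = 5; lat ⌊9.10103/1⌋ = 9.
Subsquare: lon ⌊0.48115/0.0833333⌋ = 5 → f; lat ⌊0.10103/0.0416667⌋ = 2 → c.
Extended square: lon ⌊0.06448/0.00833333⌋ = 7; lat ⌊0.01769/0.00416667⌋ = 4.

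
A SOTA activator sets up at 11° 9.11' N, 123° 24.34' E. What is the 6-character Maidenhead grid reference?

Shift to the Maidenhead origin (180°W, 90°S): lon 303.4057, lat 101.1518.
Field: 303.4057/20 → 15 → P, 101.1518/10 → 10 → K; chars PK.
Square: 3.4057/2 → 1, 1.1518/1 → 1; chars 11.
Subsquare: 1.4057/0.0833333 → 16 → q, 0.1518/0.0416667 → 3 → d; chars qd.

PK11qd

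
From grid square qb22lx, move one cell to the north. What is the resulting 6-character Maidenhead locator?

Latitude subsquare x = 23; +1 → 24, wraps to 0 = a, carry into square.
Latitude square 2; +1 → 3.
The longitude characters are unchanged.

QB23la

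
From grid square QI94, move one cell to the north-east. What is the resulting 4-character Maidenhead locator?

Longitude square 9; +1 → 10, wraps to 0, carry into field.
Longitude field Q = 16; +1 → 17 = R.
Latitude square 4; +1 → 5.

RI05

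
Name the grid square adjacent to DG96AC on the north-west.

DG86xd

Longitude subsquare a = 0; −1 → -1, wraps to 23 = x, carry into square.
Longitude square 9; −1 → 8.
Latitude subsquare c = 2; +1 → 3 = d.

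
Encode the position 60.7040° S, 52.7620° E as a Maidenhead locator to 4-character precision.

LC69

Offset from 180°W / 90°S: lon 232.76°, lat 29.30°.
Field (20°×10°, letters A–R): 232.76/20 → 11 → L, 29.30/10 → 2 → C; chars LC.
Square (2°×1°, digits 0–9): 12.76/2 → 6, 9.30/1 → 9; chars 69.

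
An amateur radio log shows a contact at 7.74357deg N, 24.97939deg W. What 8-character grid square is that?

Add 180° to longitude and 90° to latitude: 155.02061, 97.74357.
Field: 155.02061/20 → 7 → H, 97.74357/10 → 9 → J; chars HJ.
Square: 15.02061/2 → 7, 7.74357/1 → 7; chars 77.
Subsquare: 1.02061/0.0833333 → 12 → m, 0.74357/0.0416667 → 17 → r; chars mr.
Extended square: 0.02061/0.00833333 → 2, 0.03524/0.00416667 → 8; chars 28.

HJ77mr28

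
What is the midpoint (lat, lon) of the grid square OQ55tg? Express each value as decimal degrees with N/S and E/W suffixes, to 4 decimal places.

75.2708° N, 111.6250° E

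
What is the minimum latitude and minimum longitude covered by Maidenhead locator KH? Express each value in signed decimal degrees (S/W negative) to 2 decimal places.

-20.00, 20.00

Field K=10, H=7: +10·20° lon, +7·10° lat → SW at lon 20°, lat -20°.
latitude -20.00, longitude 20.00.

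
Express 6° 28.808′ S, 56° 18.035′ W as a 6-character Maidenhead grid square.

Offset from 180°W / 90°S: lon 123.6994°, lat 83.5199°.
Field: lon ⌊123.6994/20⌋ = 6 → G; lat ⌊83.5199/10⌋ = 8 → I.
Square: lon ⌊3.6994/2⌋ = 1; lat ⌊3.5199/1⌋ = 3.
Subsquare: lon ⌊1.6994/0.0833333⌋ = 20 → u; lat ⌊0.5199/0.0416667⌋ = 12 → m.

GI13um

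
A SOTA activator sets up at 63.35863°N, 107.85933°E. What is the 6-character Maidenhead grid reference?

OP33wi

Shift to the Maidenhead origin (180°W, 90°S): lon 287.8593, lat 153.3586.
Field: lon ⌊287.8593/20⌋ = 14 → O; lat ⌊153.3586/10⌋ = 15 → P.
Square: lon ⌊7.8593/2⌋ = 3; lat ⌊3.3586/1⌋ = 3.
Subsquare: lon ⌊1.8593/0.0833333⌋ = 22 → w; lat ⌊0.3586/0.0416667⌋ = 8 → i.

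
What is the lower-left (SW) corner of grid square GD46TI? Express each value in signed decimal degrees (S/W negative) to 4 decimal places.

-53.6667, -50.4167

Field G=6, D=3: +6·20° lon, +3·10° lat → SW at lon -60°, lat -60°.
Square 4, 6: +4·2° lon, +6·1° lat → SW at lon -52°, lat -54°.
Subsquare t=19, i=8: +19·0.0833333° lon, +8·0.0416667° lat → SW at lon -50.4167°, lat -53.6667°.
latitude -53.6667, longitude -50.4167.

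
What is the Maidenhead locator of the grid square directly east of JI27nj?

JI27oj

Longitude subsquare n = 13; +1 → 14 = o.
The latitude characters are unchanged.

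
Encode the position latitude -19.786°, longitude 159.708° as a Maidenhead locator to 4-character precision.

Shift to the Maidenhead origin (180°W, 90°S): lon 339.71, lat 70.21.
Field: 339.71/20 → 16 → Q, 70.21/10 → 7 → H; chars QH.
Square: 19.71/2 → 9, 0.21/1 → 0; chars 90.

QH90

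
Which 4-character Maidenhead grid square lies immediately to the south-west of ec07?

DC96

Longitude square 0; −1 → -1, wraps to 9, carry into field.
Longitude field E = 4; −1 → 3 = D.
Latitude square 7; −1 → 6.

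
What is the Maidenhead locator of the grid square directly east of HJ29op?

HJ29pp

Longitude subsquare o = 14; +1 → 15 = p.
The latitude characters are unchanged.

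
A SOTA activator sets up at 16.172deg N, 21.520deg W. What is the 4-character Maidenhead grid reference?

Add 180° to longitude and 90° to latitude: 158.48, 106.17.
Field: lon ⌊158.48/20⌋ = 7 → H; lat ⌊106.17/10⌋ = 10 → K.
Square: lon ⌊18.48/2⌋ = 9; lat ⌊6.17/1⌋ = 6.

HK96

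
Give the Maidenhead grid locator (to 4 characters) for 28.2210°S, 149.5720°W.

BG51

Add 180° to longitude and 90° to latitude: 30.43, 61.78.
Field (20°×10°, letters A–R): 30.43/20 → 1 → B, 61.78/10 → 6 → G; chars BG.
Square (2°×1°, digits 0–9): 10.43/2 → 5, 1.78/1 → 1; chars 51.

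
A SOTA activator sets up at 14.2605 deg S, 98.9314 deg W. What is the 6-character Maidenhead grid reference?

Add 180° to longitude and 90° to latitude: 81.0686, 75.7395.
Field: 81.0686/20 → 4 → E, 75.7395/10 → 7 → H; chars EH.
Square: 1.0686/2 → 0, 5.7395/1 → 5; chars 05.
Subsquare: 1.0686/0.0833333 → 12 → m, 0.7395/0.0416667 → 17 → r; chars mr.

EH05mr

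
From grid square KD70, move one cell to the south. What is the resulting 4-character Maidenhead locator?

KC79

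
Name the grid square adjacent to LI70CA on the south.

LH79cx

Latitude subsquare a = 0; −1 → -1, wraps to 23 = x, carry into square.
Latitude square 0; −1 → -1, wraps to 9, carry into field.
Latitude field I = 8; −1 → 7 = H.
The longitude characters are unchanged.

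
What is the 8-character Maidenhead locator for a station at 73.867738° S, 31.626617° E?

KB56td51

Shift to the Maidenhead origin (180°W, 90°S): lon 211.62662, lat 16.13226.
Field: 211.62662/20 → 10 → K, 16.13226/10 → 1 → B; chars KB.
Square: 11.62662/2 → 5, 6.13226/1 → 6; chars 56.
Subsquare: 1.62662/0.0833333 → 19 → t, 0.13226/0.0416667 → 3 → d; chars td.
Extended square: 0.04328/0.00833333 → 5, 0.00726/0.00416667 → 1; chars 51.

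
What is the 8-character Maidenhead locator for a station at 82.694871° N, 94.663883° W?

ER22qq06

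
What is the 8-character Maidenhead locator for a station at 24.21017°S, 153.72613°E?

QG65us79

Add 180° to longitude and 90° to latitude: 333.72613, 65.78983.
Field: 333.72613/20 → 16 → Q, 65.78983/10 → 6 → G; chars QG.
Square: 13.72613/2 → 6, 5.78983/1 → 5; chars 65.
Subsquare: 1.72613/0.0833333 → 20 → u, 0.78983/0.0416667 → 18 → s; chars us.
Extended square: 0.05946/0.00833333 → 7, 0.03983/0.00416667 → 9; chars 79.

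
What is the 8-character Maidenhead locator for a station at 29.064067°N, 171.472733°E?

Add 180° to longitude and 90° to latitude: 351.47273, 119.06407.
Field (20°×10°, letters A–R): lon ⌊351.47273/20⌋ = 17 → R; lat ⌊119.06407/10⌋ = 11 → L.
Square (2°×1°, digits 0–9): lon ⌊11.47273/2⌋ = 5; lat ⌊9.06407/1⌋ = 9.
Subsquare (5′×2.5′, letters a–x): lon ⌊1.47273/0.0833333⌋ = 17 → r; lat ⌊0.06407/0.0416667⌋ = 1 → b.
Extended square (30″×15″, digits 0–9): lon ⌊0.05607/0.00833333⌋ = 6; lat ⌊0.02240/0.00416667⌋ = 5.

RL59rb65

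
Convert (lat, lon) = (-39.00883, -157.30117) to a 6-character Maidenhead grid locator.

Offset from 180°W / 90°S: lon 22.6988°, lat 50.9912°.
Field (20°×10°, letters A–R): 22.6988/20 → 1 → B, 50.9912/10 → 5 → F; chars BF.
Square (2°×1°, digits 0–9): 2.6988/2 → 1, 0.9912/1 → 0; chars 10.
Subsquare (5′×2.5′, letters a–x): 0.6988/0.0833333 → 8 → i, 0.9912/0.0416667 → 23 → x; chars ix.

BF10ix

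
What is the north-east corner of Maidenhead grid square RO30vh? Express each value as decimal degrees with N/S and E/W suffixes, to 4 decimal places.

Field R=17, O=14: +17·20° lon, +14·10° lat → SW at lon 160°, lat 50°.
Square 3, 0: +3·2° lon, +0·1° lat → SW at lon 166°, lat 50°.
Subsquare v=21, h=7: +21·0.0833333° lon, +7·0.0416667° lat → SW at lon 167.75°, lat 50.2917°.
Cell spans 0.0833333° lon × 0.0416667° lat. NE corner is SW corner plus one full cell.
latitude 50.3333° N, longitude 167.8333° E.

50.3333° N, 167.8333° E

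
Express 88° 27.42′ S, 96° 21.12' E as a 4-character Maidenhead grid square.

Shift to the Maidenhead origin (180°W, 90°S): lon 276.35, lat 1.54.
Field: lon ⌊276.35/20⌋ = 13 → N; lat ⌊1.54/10⌋ = 0 → A.
Square: lon ⌊16.35/2⌋ = 8; lat ⌊1.54/1⌋ = 1.

NA81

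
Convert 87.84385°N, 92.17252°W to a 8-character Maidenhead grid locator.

ER37vu92

Shift to the Maidenhead origin (180°W, 90°S): lon 87.82748, lat 177.84385.
Field: 87.82748/20 → 4 → E, 177.84385/10 → 17 → R; chars ER.
Square: 7.82748/2 → 3, 7.84385/1 → 7; chars 37.
Subsquare: 1.82748/0.0833333 → 21 → v, 0.84385/0.0416667 → 20 → u; chars vu.
Extended square: 0.07748/0.00833333 → 9, 0.01052/0.00416667 → 2; chars 92.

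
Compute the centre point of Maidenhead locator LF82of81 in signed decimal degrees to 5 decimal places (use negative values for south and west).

Field L=11, F=5: +11·20° lon, +5·10° lat → SW at lon 40°, lat -40°.
Square 8, 2: +8·2° lon, +2·1° lat → SW at lon 56°, lat -38°.
Subsquare o=14, f=5: +14·0.0833333° lon, +5·0.0416667° lat → SW at lon 57.1667°, lat -37.7917°.
Extended square 8, 1: +8·0.00833333° lon, +1·0.00416667° lat → SW at lon 57.2333°, lat -37.7875°.
Cell spans 0.00833333° lon × 0.00416667° lat. Centre is SW corner plus half of each.
latitude -37.78542, longitude 57.23750.

-37.78542, 57.23750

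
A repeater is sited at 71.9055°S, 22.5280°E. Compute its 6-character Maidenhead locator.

KB18gc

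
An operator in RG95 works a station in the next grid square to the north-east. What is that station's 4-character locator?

Longitude square 9; +1 → 10, wraps to 0, carry into field.
Longitude field R = 17; +1 → 18, wraps to 0 = A, wrapping around the antimeridian.
Latitude square 5; +1 → 6.

AG06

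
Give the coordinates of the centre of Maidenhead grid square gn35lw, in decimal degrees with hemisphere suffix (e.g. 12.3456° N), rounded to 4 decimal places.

Field G=6, N=13: +6·20° lon, +13·10° lat → SW at lon -60°, lat 40°.
Square 3, 5: +3·2° lon, +5·1° lat → SW at lon -54°, lat 45°.
Subsquare l=11, w=22: +11·0.0833333° lon, +22·0.0416667° lat → SW at lon -53.0833°, lat 45.9167°.
Cell spans 0.0833333° lon × 0.0416667° lat. Centre is SW corner plus half of each.
latitude 45.9375° N, longitude 53.0417° W.

45.9375° N, 53.0417° W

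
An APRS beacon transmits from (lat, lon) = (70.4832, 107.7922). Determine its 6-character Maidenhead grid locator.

Add 180° to longitude and 90° to latitude: 287.7922, 160.4832.
Field: lon ⌊287.7922/20⌋ = 14 → O; lat ⌊160.4832/10⌋ = 16 → Q.
Square: lon ⌊7.7922/2⌋ = 3; lat ⌊0.4832/1⌋ = 0.
Subsquare: lon ⌊1.7922/0.0833333⌋ = 21 → v; lat ⌊0.4832/0.0416667⌋ = 11 → l.

OQ30vl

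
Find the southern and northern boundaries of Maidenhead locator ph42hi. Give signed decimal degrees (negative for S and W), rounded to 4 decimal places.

-17.6667, -17.6250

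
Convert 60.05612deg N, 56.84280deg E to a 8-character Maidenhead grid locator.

LP80kb13

Offset from 180°W / 90°S: lon 236.84280°, lat 150.05612°.
Field: lon ⌊236.84280/20⌋ = 11 → L; lat ⌊150.05612/10⌋ = 15 → P.
Square: lon ⌊16.84280/2⌋ = 8; lat ⌊0.05612/1⌋ = 0.
Subsquare: lon ⌊0.84280/0.0833333⌋ = 10 → k; lat ⌊0.05612/0.0416667⌋ = 1 → b.
Extended square: lon ⌊0.00947/0.00833333⌋ = 1; lat ⌊0.01445/0.00416667⌋ = 3.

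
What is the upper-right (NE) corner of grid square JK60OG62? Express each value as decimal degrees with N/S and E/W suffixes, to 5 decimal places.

10.26250° N, 13.22500° E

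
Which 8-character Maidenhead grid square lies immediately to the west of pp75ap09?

Longitude extended square 0; −1 → -1, wraps to 9, carry into subsquare.
Longitude subsquare a = 0; −1 → -1, wraps to 23 = x, carry into square.
Longitude square 7; −1 → 6.
The latitude characters are unchanged.

PP65xp99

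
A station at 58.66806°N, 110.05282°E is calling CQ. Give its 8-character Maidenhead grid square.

OO58aq60

Add 180° to longitude and 90° to latitude: 290.05282, 148.66806.
Field: 290.05282/20 → 14 → O, 148.66806/10 → 14 → O; chars OO.
Square: 10.05282/2 → 5, 8.66806/1 → 8; chars 58.
Subsquare: 0.05282/0.0833333 → 0 → a, 0.66806/0.0416667 → 16 → q; chars aq.
Extended square: 0.05282/0.00833333 → 6, 0.00139/0.00416667 → 0; chars 60.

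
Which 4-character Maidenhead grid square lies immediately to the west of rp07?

QP97

Longitude square 0; −1 → -1, wraps to 9, carry into field.
Longitude field R = 17; −1 → 16 = Q.
The latitude characters are unchanged.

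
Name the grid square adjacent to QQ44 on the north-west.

QQ35

Longitude square 4; −1 → 3.
Latitude square 4; +1 → 5.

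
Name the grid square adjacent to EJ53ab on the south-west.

Longitude subsquare a = 0; −1 → -1, wraps to 23 = x, carry into square.
Longitude square 5; −1 → 4.
Latitude subsquare b = 1; −1 → 0 = a.

EJ43xa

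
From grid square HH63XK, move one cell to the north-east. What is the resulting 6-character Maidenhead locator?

HH73al

Longitude subsquare x = 23; +1 → 24, wraps to 0 = a, carry into square.
Longitude square 6; +1 → 7.
Latitude subsquare k = 10; +1 → 11 = l.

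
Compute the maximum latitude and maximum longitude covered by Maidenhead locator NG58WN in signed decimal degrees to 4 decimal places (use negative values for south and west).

Field N=13, G=6: +13·20° lon, +6·10° lat → SW at lon 80°, lat -30°.
Square 5, 8: +5·2° lon, +8·1° lat → SW at lon 90°, lat -22°.
Subsquare w=22, n=13: +22·0.0833333° lon, +13·0.0416667° lat → SW at lon 91.8333°, lat -21.4583°.
Cell spans 0.0833333° lon × 0.0416667° lat. NE corner is SW corner plus one full cell.
latitude -21.4167, longitude 91.9167.

-21.4167, 91.9167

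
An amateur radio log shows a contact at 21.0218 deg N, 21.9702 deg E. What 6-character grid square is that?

KL01xa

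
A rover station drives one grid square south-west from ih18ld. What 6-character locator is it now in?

IH18kc

Longitude subsquare l = 11; −1 → 10 = k.
Latitude subsquare d = 3; −1 → 2 = c.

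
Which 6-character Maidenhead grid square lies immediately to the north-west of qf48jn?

QF48io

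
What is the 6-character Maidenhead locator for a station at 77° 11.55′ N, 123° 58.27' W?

Shift to the Maidenhead origin (180°W, 90°S): lon 56.0288, lat 167.1925.
Field: lon ⌊56.0288/20⌋ = 2 → C; lat ⌊167.1925/10⌋ = 16 → Q.
Square: lon ⌊16.0288/2⌋ = 8; lat ⌊7.1925/1⌋ = 7.
Subsquare: lon ⌊0.0288/0.0833333⌋ = 0 → a; lat ⌊0.1925/0.0416667⌋ = 4 → e.

CQ87ae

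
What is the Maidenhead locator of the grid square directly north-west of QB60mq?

QB60lr

Longitude subsquare m = 12; −1 → 11 = l.
Latitude subsquare q = 16; +1 → 17 = r.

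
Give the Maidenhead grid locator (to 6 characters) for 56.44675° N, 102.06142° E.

Offset from 180°W / 90°S: lon 282.0614°, lat 146.4468°.
Field (20°×10°, letters A–R): 282.0614/20 → 14 → O, 146.4468/10 → 14 → O; chars OO.
Square (2°×1°, digits 0–9): 2.0614/2 → 1, 6.4468/1 → 6; chars 16.
Subsquare (5′×2.5′, letters a–x): 0.0614/0.0833333 → 0 → a, 0.4468/0.0416667 → 10 → k; chars ak.

OO16ak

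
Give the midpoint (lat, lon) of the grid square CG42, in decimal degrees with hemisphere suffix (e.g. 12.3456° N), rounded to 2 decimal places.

Field C=2, G=6: +2·20° lon, +6·10° lat → SW at lon -140°, lat -30°.
Square 4, 2: +4·2° lon, +2·1° lat → SW at lon -132°, lat -28°.
Cell spans 2° lon × 1° lat. Centre is SW corner plus half of each.
latitude 27.50° S, longitude 131.00° W.

27.50° S, 131.00° W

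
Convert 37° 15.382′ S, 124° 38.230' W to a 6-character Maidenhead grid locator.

CF72qr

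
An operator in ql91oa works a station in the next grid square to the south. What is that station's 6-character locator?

QL90ox

Latitude subsquare a = 0; −1 → -1, wraps to 23 = x, carry into square.
Latitude square 1; −1 → 0.
The longitude characters are unchanged.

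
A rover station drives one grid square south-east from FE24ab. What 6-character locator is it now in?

FE24ba

Longitude subsquare a = 0; +1 → 1 = b.
Latitude subsquare b = 1; −1 → 0 = a.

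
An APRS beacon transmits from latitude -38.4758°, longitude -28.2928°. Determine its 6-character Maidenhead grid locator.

HF51um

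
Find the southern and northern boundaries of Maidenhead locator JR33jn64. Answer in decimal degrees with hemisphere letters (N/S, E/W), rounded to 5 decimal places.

Field J=9, R=17: +9·20° lon, +17·10° lat → SW at lon 0°, lat 80°.
Square 3, 3: +3·2° lon, +3·1° lat → SW at lon 6°, lat 83°.
Subsquare j=9, n=13: +9·0.0833333° lon, +13·0.0416667° lat → SW at lon 6.75°, lat 83.5417°.
Extended square 6, 4: +6·0.00833333° lon, +4·0.00416667° lat → SW at lon 6.8°, lat 83.5583°.
Cell spans 0.00833333° lon × 0.00416667° lat.
south 83.55833° N, north 83.56250° N.

83.55833° N, 83.56250° N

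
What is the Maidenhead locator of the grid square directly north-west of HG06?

Longitude square 0; −1 → -1, wraps to 9, carry into field.
Longitude field H = 7; −1 → 6 = G.
Latitude square 6; +1 → 7.

GG97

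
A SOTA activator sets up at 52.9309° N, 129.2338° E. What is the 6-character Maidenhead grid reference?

PO42ow

Offset from 180°W / 90°S: lon 309.2338°, lat 142.9309°.
Field: 309.2338/20 → 15 → P, 142.9309/10 → 14 → O; chars PO.
Square: 9.2338/2 → 4, 2.9309/1 → 2; chars 42.
Subsquare: 1.2338/0.0833333 → 14 → o, 0.9309/0.0416667 → 22 → w; chars ow.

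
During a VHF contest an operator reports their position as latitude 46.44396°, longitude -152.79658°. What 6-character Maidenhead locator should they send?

BN36ok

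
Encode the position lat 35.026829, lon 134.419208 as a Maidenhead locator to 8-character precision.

PM75fa06

Offset from 180°W / 90°S: lon 314.41921°, lat 125.02683°.
Field: lon ⌊314.41921/20⌋ = 15 → P; lat ⌊125.02683/10⌋ = 12 → M.
Square: lon ⌊14.41921/2⌋ = 7; lat ⌊5.02683/1⌋ = 5.
Subsquare: lon ⌊0.41921/0.0833333⌋ = 5 → f; lat ⌊0.02683/0.0416667⌋ = 0 → a.
Extended square: lon ⌊0.00254/0.00833333⌋ = 0; lat ⌊0.02683/0.00416667⌋ = 6.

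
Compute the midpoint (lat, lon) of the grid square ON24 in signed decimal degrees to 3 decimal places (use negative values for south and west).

44.500, 105.000

Field O=14, N=13: +14·20° lon, +13·10° lat → SW at lon 100°, lat 40°.
Square 2, 4: +2·2° lon, +4·1° lat → SW at lon 104°, lat 44°.
Cell spans 2° lon × 1° lat. Centre is SW corner plus half of each.
latitude 44.500, longitude 105.000.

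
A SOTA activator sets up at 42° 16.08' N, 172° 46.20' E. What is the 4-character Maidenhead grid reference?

Offset from 180°W / 90°S: lon 352.77°, lat 132.27°.
Field (20°×10°, letters A–R): lon ⌊352.77/20⌋ = 17 → R; lat ⌊132.27/10⌋ = 13 → N.
Square (2°×1°, digits 0–9): lon ⌊12.77/2⌋ = 6; lat ⌊2.27/1⌋ = 2.

RN62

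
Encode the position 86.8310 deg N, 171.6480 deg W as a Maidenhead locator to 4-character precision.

AR46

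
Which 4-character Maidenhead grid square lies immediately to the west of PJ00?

OJ90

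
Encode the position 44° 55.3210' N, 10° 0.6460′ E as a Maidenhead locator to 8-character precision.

Shift to the Maidenhead origin (180°W, 90°S): lon 190.01077, lat 134.92202.
Field: lon ⌊190.01077/20⌋ = 9 → J; lat ⌊134.92202/10⌋ = 13 → N.
Square: lon ⌊10.01077/2⌋ = 5; lat ⌊4.92202/1⌋ = 4.
Subsquare: lon ⌊0.01077/0.0833333⌋ = 0 → a; lat ⌊0.92202/0.0416667⌋ = 22 → w.
Extended square: lon ⌊0.01077/0.00833333⌋ = 1; lat ⌊0.00535/0.00416667⌋ = 1.

JN54aw11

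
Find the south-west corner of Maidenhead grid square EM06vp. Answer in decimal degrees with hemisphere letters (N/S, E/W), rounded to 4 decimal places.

36.6250° N, 98.2500° W

Field E=4, M=12: +4·20° lon, +12·10° lat → SW at lon -100°, lat 30°.
Square 0, 6: +0·2° lon, +6·1° lat → SW at lon -100°, lat 36°.
Subsquare v=21, p=15: +21·0.0833333° lon, +15·0.0416667° lat → SW at lon -98.25°, lat 36.625°.
latitude 36.6250° N, longitude 98.2500° W.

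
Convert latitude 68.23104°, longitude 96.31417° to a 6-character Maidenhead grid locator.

Add 180° to longitude and 90° to latitude: 276.3142, 158.2310.
Field (20°×10°, letters A–R): lon ⌊276.3142/20⌋ = 13 → N; lat ⌊158.2310/10⌋ = 15 → P.
Square (2°×1°, digits 0–9): lon ⌊16.3142/2⌋ = 8; lat ⌊8.2310/1⌋ = 8.
Subsquare (5′×2.5′, letters a–x): lon ⌊0.3142/0.0833333⌋ = 3 → d; lat ⌊0.2310/0.0416667⌋ = 5 → f.

NP88df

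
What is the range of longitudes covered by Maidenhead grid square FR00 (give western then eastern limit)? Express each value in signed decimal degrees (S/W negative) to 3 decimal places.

Field F=5, R=17: +5·20° lon, +17·10° lat → SW at lon -80°, lat 80°.
Square 0, 0: +0·2° lon, +0·1° lat → SW at lon -80°, lat 80°.
Cell spans 2° lon × 1° lat.
west -80.000, east -78.000.

-80.000, -78.000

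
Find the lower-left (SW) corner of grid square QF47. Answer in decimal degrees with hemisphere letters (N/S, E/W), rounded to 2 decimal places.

33.00° S, 148.00° E

Field Q=16, F=5: +16·20° lon, +5·10° lat → SW at lon 140°, lat -40°.
Square 4, 7: +4·2° lon, +7·1° lat → SW at lon 148°, lat -33°.
latitude 33.00° S, longitude 148.00° E.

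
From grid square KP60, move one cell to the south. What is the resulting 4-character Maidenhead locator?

KO69

Latitude square 0; −1 → -1, wraps to 9, carry into field.
Latitude field P = 15; −1 → 14 = O.
The longitude characters are unchanged.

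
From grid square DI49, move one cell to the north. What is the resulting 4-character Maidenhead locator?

Latitude square 9; +1 → 10, wraps to 0, carry into field.
Latitude field I = 8; +1 → 9 = J.
The longitude characters are unchanged.

DJ40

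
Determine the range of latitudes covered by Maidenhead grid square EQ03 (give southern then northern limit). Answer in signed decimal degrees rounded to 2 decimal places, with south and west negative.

73.00, 74.00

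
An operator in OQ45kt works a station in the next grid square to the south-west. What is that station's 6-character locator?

OQ45js

Longitude subsquare k = 10; −1 → 9 = j.
Latitude subsquare t = 19; −1 → 18 = s.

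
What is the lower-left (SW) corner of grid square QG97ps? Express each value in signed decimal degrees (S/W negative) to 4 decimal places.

-22.2500, 159.2500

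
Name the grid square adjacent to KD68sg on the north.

KD68sh

Latitude subsquare g = 6; +1 → 7 = h.
The longitude characters are unchanged.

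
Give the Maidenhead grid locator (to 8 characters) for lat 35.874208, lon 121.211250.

Add 180° to longitude and 90° to latitude: 301.21125, 125.87421.
Field: 301.21125/20 → 15 → P, 125.87421/10 → 12 → M; chars PM.
Square: 1.21125/2 → 0, 5.87421/1 → 5; chars 05.
Subsquare: 1.21125/0.0833333 → 14 → o, 0.87421/0.0416667 → 20 → u; chars ou.
Extended square: 0.04458/0.00833333 → 5, 0.04087/0.00416667 → 9; chars 59.

PM05ou59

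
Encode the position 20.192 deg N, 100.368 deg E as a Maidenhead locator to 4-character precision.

Shift to the Maidenhead origin (180°W, 90°S): lon 280.37, lat 110.19.
Field: lon ⌊280.37/20⌋ = 14 → O; lat ⌊110.19/10⌋ = 11 → L.
Square: lon ⌊0.37/2⌋ = 0; lat ⌊0.19/1⌋ = 0.

OL00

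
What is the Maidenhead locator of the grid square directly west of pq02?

OQ92

Longitude square 0; −1 → -1, wraps to 9, carry into field.
Longitude field P = 15; −1 → 14 = O.
The latitude characters are unchanged.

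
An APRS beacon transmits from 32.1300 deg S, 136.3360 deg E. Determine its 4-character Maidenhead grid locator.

PF87

Shift to the Maidenhead origin (180°W, 90°S): lon 316.34, lat 57.87.
Field (20°×10°, letters A–R): lon ⌊316.34/20⌋ = 15 → P; lat ⌊57.87/10⌋ = 5 → F.
Square (2°×1°, digits 0–9): lon ⌊16.34/2⌋ = 8; lat ⌊7.87/1⌋ = 7.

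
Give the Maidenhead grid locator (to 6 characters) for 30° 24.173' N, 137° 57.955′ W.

Shift to the Maidenhead origin (180°W, 90°S): lon 42.0341, lat 120.4029.
Field (20°×10°, letters A–R): 42.0341/20 → 2 → C, 120.4029/10 → 12 → M; chars CM.
Square (2°×1°, digits 0–9): 2.0341/2 → 1, 0.4029/1 → 0; chars 10.
Subsquare (5′×2.5′, letters a–x): 0.0341/0.0833333 → 0 → a, 0.4029/0.0416667 → 9 → j; chars aj.

CM10aj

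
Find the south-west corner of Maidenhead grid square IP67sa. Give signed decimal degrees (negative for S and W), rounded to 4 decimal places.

Field I=8, P=15: +8·20° lon, +15·10° lat → SW at lon -20°, lat 60°.
Square 6, 7: +6·2° lon, +7·1° lat → SW at lon -8°, lat 67°.
Subsquare s=18, a=0: +18·0.0833333° lon, +0·0.0416667° lat → SW at lon -6.5°, lat 67°.
latitude 67.0000, longitude -6.5000.

67.0000, -6.5000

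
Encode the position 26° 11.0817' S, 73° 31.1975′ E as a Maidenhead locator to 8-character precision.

MG63st25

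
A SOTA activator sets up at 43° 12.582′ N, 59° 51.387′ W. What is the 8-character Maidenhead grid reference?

GN03bf70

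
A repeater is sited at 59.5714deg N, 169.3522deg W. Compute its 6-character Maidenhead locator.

AO59hn

Offset from 180°W / 90°S: lon 10.6478°, lat 149.5714°.
Field: 10.6478/20 → 0 → A, 149.5714/10 → 14 → O; chars AO.
Square: 10.6478/2 → 5, 9.5714/1 → 9; chars 59.
Subsquare: 0.6478/0.0833333 → 7 → h, 0.5714/0.0416667 → 13 → n; chars hn.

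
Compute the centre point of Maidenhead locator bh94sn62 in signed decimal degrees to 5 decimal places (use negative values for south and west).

-15.44792, -140.44583

Field B=1, H=7: +1·20° lon, +7·10° lat → SW at lon -160°, lat -20°.
Square 9, 4: +9·2° lon, +4·1° lat → SW at lon -142°, lat -16°.
Subsquare s=18, n=13: +18·0.0833333° lon, +13·0.0416667° lat → SW at lon -140.5°, lat -15.4583°.
Extended square 6, 2: +6·0.00833333° lon, +2·0.00416667° lat → SW at lon -140.45°, lat -15.45°.
Cell spans 0.00833333° lon × 0.00416667° lat. Centre is SW corner plus half of each.
latitude -15.44792, longitude -140.44583.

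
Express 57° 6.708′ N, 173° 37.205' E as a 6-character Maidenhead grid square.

Shift to the Maidenhead origin (180°W, 90°S): lon 353.6201, lat 147.1118.
Field (20°×10°, letters A–R): lon ⌊353.6201/20⌋ = 17 → R; lat ⌊147.1118/10⌋ = 14 → O.
Square (2°×1°, digits 0–9): lon ⌊13.6201/2⌋ = 6; lat ⌊7.1118/1⌋ = 7.
Subsquare (5′×2.5′, letters a–x): lon ⌊1.6201/0.0833333⌋ = 19 → t; lat ⌊0.1118/0.0416667⌋ = 2 → c.

RO67tc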